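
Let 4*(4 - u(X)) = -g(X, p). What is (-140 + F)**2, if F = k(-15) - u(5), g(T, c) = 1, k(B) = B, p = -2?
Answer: 405769/16 ≈ 25361.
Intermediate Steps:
u(X) = 17/4 (u(X) = 4 - (-1)/4 = 4 - 1/4*(-1) = 4 + 1/4 = 17/4)
F = -77/4 (F = -15 - 1*17/4 = -15 - 17/4 = -77/4 ≈ -19.250)
(-140 + F)**2 = (-140 - 77/4)**2 = (-637/4)**2 = 405769/16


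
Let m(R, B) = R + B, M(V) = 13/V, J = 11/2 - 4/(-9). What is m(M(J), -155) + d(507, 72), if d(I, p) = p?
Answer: -8647/107 ≈ -80.813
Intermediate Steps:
J = 107/18 (J = 11*(½) - 4*(-⅑) = 11/2 + 4/9 = 107/18 ≈ 5.9444)
m(R, B) = B + R
m(M(J), -155) + d(507, 72) = (-155 + 13/(107/18)) + 72 = (-155 + 13*(18/107)) + 72 = (-155 + 234/107) + 72 = -16351/107 + 72 = -8647/107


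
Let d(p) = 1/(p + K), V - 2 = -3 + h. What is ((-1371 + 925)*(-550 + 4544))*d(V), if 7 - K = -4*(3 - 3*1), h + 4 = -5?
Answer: 1781324/3 ≈ 5.9378e+5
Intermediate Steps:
h = -9 (h = -4 - 5 = -9)
V = -10 (V = 2 + (-3 - 9) = 2 - 12 = -10)
K = 7 (K = 7 - (-4)*(3 - 3*1) = 7 - (-4)*(3 - 3) = 7 - (-4)*0 = 7 - 1*0 = 7 + 0 = 7)
d(p) = 1/(7 + p) (d(p) = 1/(p + 7) = 1/(7 + p))
((-1371 + 925)*(-550 + 4544))*d(V) = ((-1371 + 925)*(-550 + 4544))/(7 - 10) = -446*3994/(-3) = -1781324*(-⅓) = 1781324/3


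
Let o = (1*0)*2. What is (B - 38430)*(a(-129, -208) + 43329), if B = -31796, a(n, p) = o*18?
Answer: -3042822354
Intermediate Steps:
o = 0 (o = 0*2 = 0)
a(n, p) = 0 (a(n, p) = 0*18 = 0)
(B - 38430)*(a(-129, -208) + 43329) = (-31796 - 38430)*(0 + 43329) = -70226*43329 = -3042822354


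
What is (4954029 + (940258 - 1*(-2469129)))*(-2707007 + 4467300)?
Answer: 14722062640888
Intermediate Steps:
(4954029 + (940258 - 1*(-2469129)))*(-2707007 + 4467300) = (4954029 + (940258 + 2469129))*1760293 = (4954029 + 3409387)*1760293 = 8363416*1760293 = 14722062640888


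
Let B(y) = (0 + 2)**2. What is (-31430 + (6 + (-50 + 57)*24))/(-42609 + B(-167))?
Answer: 31256/42605 ≈ 0.73362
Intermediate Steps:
B(y) = 4 (B(y) = 2**2 = 4)
(-31430 + (6 + (-50 + 57)*24))/(-42609 + B(-167)) = (-31430 + (6 + (-50 + 57)*24))/(-42609 + 4) = (-31430 + (6 + 7*24))/(-42605) = (-31430 + (6 + 168))*(-1/42605) = (-31430 + 174)*(-1/42605) = -31256*(-1/42605) = 31256/42605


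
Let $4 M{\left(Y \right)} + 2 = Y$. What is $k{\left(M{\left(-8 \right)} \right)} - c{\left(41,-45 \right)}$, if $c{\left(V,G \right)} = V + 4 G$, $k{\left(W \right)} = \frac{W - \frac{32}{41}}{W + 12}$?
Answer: $\frac{108012}{779} \approx 138.65$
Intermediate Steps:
$M{\left(Y \right)} = - \frac{1}{2} + \frac{Y}{4}$
$k{\left(W \right)} = \frac{- \frac{32}{41} + W}{12 + W}$ ($k{\left(W \right)} = \frac{W - \frac{32}{41}}{12 + W} = \frac{- \frac{32}{41} + W}{12 + W}$)
$k{\left(M{\left(-8 \right)} \right)} - c{\left(41,-45 \right)} = \frac{- \frac{32}{41} + \left(- \frac{1}{2} + \frac{1}{4} \left(-8\right)\right)}{12 + \left(- \frac{1}{2} + \frac{1}{4} \left(-8\right)\right)} - \left(41 + 4 \left(-45\right)\right) = \frac{- \frac{32}{41} - \frac{5}{2}}{12 - \frac{5}{2}} - \left(41 - 180\right) = \frac{- \frac{32}{41} - \frac{5}{2}}{12 - \frac{5}{2}} - -139 = \frac{1}{\frac{19}{2}} \left(- \frac{269}{82}\right) + 139 = \frac{2}{19} \left(- \frac{269}{82}\right) + 139 = - \frac{269}{779} + 139 = \frac{108012}{779}$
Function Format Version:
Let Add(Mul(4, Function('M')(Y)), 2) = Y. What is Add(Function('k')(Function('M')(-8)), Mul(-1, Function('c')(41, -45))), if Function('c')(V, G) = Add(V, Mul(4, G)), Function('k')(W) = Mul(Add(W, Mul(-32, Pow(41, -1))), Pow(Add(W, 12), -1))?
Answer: Rational(108012, 779) ≈ 138.65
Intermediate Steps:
Function('M')(Y) = Add(Rational(-1, 2), Mul(Rational(1, 4), Y))
Function('k')(W) = Mul(Pow(Add(12, W), -1), Add(Rational(-32, 41), W)) (Function('k')(W) = Mul(Add(W, Mul(-32, Rational(1, 41))), Pow(Add(12, W), -1)) = Mul(Add(W, Rational(-32, 41)), Pow(Add(12, W), -1)) = Mul(Add(Rational(-32, 41), W), Pow(Add(12, W), -1)) = Mul(Pow(Add(12, W), -1), Add(Rational(-32, 41), W)))
Add(Function('k')(Function('M')(-8)), Mul(-1, Function('c')(41, -45))) = Add(Mul(Pow(Add(12, Add(Rational(-1, 2), Mul(Rational(1, 4), -8))), -1), Add(Rational(-32, 41), Add(Rational(-1, 2), Mul(Rational(1, 4), -8)))), Mul(-1, Add(41, Mul(4, -45)))) = Add(Mul(Pow(Add(12, Add(Rational(-1, 2), -2)), -1), Add(Rational(-32, 41), Add(Rational(-1, 2), -2))), Mul(-1, Add(41, -180))) = Add(Mul(Pow(Add(12, Rational(-5, 2)), -1), Add(Rational(-32, 41), Rational(-5, 2))), Mul(-1, -139)) = Add(Mul(Pow(Rational(19, 2), -1), Rational(-269, 82)), 139) = Add(Mul(Rational(2, 19), Rational(-269, 82)), 139) = Add(Rational(-269, 779), 139) = Rational(108012, 779)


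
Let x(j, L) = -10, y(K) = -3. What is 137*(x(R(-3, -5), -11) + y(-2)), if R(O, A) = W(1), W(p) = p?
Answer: -1781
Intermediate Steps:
R(O, A) = 1
137*(x(R(-3, -5), -11) + y(-2)) = 137*(-10 - 3) = 137*(-13) = -1781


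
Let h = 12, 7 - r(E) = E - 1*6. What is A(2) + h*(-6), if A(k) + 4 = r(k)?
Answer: -65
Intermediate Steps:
r(E) = 13 - E (r(E) = 7 - (E - 1*6) = 7 - (E - 6) = 7 - (-6 + E) = 7 + (6 - E) = 13 - E)
A(k) = 9 - k (A(k) = -4 + (13 - k) = 9 - k)
A(2) + h*(-6) = (9 - 1*2) + 12*(-6) = (9 - 2) - 72 = 7 - 72 = -65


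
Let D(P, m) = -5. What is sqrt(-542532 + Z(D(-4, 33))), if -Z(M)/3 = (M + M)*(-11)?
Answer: 9*I*sqrt(6702) ≈ 736.79*I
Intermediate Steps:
Z(M) = 66*M (Z(M) = -3*(M + M)*(-11) = -3*2*M*(-11) = -(-66)*M = 66*M)
sqrt(-542532 + Z(D(-4, 33))) = sqrt(-542532 + 66*(-5)) = sqrt(-542532 - 330) = sqrt(-542862) = 9*I*sqrt(6702)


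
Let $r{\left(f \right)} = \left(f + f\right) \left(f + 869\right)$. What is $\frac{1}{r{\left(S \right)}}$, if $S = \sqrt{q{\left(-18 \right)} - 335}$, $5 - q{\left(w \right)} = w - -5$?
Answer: $- \frac{\sqrt{317}}{- 550946 i + 634 \sqrt{317}} \approx -6.6183 \cdot 10^{-7} - 3.2303 \cdot 10^{-5} i$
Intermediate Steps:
$q{\left(w \right)} = - w$ ($q{\left(w \right)} = 5 - \left(w - -5\right) = 5 - \left(w + 5\right) = 5 - \left(5 + w\right) = - w$)
$S = i \sqrt{317}$ ($S = \sqrt{\left(-1\right) \left(-18\right) - 335} = \sqrt{18 - 335} = \sqrt{-317} = i \sqrt{317} \approx 17.805 i$)
$r{\left(f \right)} = 2 f \left(869 + f\right)$
$\frac{1}{r{\left(S \right)}} = \frac{1}{2 i \sqrt{317} \left(869 + i \sqrt{317}\right)} = - \frac{i \sqrt{317}}{634 \left(869 + i \sqrt{317}\right)}$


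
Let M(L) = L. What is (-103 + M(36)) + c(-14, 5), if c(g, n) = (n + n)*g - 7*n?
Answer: -242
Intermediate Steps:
c(g, n) = -7*n + 2*g*n (c(g, n) = (2*n)*g - 7*n = 2*g*n - 7*n = -7*n + 2*g*n)
(-103 + M(36)) + c(-14, 5) = (-103 + 36) + 5*(-7 + 2*(-14)) = -67 + 5*(-7 - 28) = -67 + 5*(-35) = -67 - 175 = -242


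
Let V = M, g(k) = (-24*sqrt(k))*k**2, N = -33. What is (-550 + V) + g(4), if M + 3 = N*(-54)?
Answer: 461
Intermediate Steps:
M = 1779 (M = -3 - 33*(-54) = -3 + 1782 = 1779)
g(k) = -24*k**(5/2)
V = 1779
(-550 + V) + g(4) = (-550 + 1779) - 24*4**(5/2) = 1229 - 24*32 = 1229 - 768 = 461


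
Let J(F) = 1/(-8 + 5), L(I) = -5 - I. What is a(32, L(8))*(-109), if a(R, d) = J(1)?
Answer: 109/3 ≈ 36.333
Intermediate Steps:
J(F) = -⅓ (J(F) = 1/(-3) = -⅓)
a(R, d) = -⅓
a(32, L(8))*(-109) = -⅓*(-109) = 109/3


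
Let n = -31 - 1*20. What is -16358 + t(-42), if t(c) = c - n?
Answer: -16349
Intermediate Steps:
n = -51 (n = -31 - 20 = -51)
t(c) = 51 + c (t(c) = c - 1*(-51) = c + 51 = 51 + c)
-16358 + t(-42) = -16358 + (51 - 42) = -16358 + 9 = -16349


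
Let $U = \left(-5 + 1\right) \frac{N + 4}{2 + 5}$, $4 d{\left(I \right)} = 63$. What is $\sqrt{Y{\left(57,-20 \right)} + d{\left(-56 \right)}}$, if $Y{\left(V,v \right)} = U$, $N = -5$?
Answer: $\frac{\sqrt{3199}}{14} \approx 4.04$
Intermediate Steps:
$d{\left(I \right)} = \frac{63}{4}$ ($d{\left(I \right)} = \frac{1}{4} \cdot 63 = \frac{63}{4}$)
$U = \frac{4}{7}$ ($U = \left(-5 + 1\right) \frac{-5 + 4}{2 + 5} = - 4 \left(- \frac{1}{7}\right) = - 4 \left(\left(-1\right) \frac{1}{7}\right) = \left(-4\right) \left(- \frac{1}{7}\right) = \frac{4}{7} \approx 0.57143$)
$Y{\left(V,v \right)} = \frac{4}{7}$
$\sqrt{Y{\left(57,-20 \right)} + d{\left(-56 \right)}} = \sqrt{\frac{4}{7} + \frac{63}{4}} = \sqrt{\frac{457}{28}} = \frac{\sqrt{3199}}{14}$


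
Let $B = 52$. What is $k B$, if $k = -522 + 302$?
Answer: $-11440$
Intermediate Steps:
$k = -220$
$k B = \left(-220\right) 52 = -11440$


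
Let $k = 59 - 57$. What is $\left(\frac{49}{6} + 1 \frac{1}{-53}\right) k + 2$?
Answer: $\frac{2909}{159} \approx 18.296$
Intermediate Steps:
$k = 2$
$\left(\frac{49}{6} + 1 \frac{1}{-53}\right) k + 2 = \left(\frac{49}{6} + 1 \frac{1}{-53}\right) 2 + 2 = \left(49 \cdot \frac{1}{6} + 1 \left(- \frac{1}{53}\right)\right) 2 + 2 = \left(\frac{49}{6} - \frac{1}{53}\right) 2 + 2 = \frac{2591}{318} \cdot 2 + 2 = \frac{2591}{159} + 2 = \frac{2909}{159}$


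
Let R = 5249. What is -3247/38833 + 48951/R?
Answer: 1883870680/203834417 ≈ 9.2422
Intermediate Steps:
-3247/38833 + 48951/R = -3247/38833 + 48951/5249 = 1883870680/203834417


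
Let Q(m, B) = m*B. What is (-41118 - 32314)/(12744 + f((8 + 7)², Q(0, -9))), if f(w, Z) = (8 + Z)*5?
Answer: -9179/1598 ≈ -5.7441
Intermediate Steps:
Q(m, B) = B*m
f(w, Z) = 40 + 5*Z
(-41118 - 32314)/(12744 + f((8 + 7)², Q(0, -9))) = (-41118 - 32314)/(12744 + (40 + 5*(-9*0))) = -73432/(12744 + (40 + 5*0)) = -73432/(12744 + (40 + 0)) = -73432/(12744 + 40) = -73432/12784 = -73432*1/12784 = -9179/1598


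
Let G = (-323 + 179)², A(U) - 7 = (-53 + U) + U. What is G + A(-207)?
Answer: 20276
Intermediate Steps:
A(U) = -46 + 2*U (A(U) = 7 + ((-53 + U) + U) = 7 + (-53 + 2*U) = -46 + 2*U)
G = 20736 (G = (-144)² = 20736)
G + A(-207) = 20736 + (-46 + 2*(-207)) = 20736 + (-46 - 414) = 20736 - 460 = 20276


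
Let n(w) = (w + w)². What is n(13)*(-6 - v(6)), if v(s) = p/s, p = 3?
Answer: -4394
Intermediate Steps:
v(s) = 3/s
n(w) = 4*w² (n(w) = (2*w)² = 4*w²)
n(13)*(-6 - v(6)) = (4*13²)*(-6 - 3/6) = (4*169)*(-6 - 3/6) = 676*(-6 - 1*½) = 676*(-6 - ½) = 676*(-13/2) = -4394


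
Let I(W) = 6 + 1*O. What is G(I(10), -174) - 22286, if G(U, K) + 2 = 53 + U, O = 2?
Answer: -22227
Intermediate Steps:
I(W) = 8 (I(W) = 6 + 1*2 = 6 + 2 = 8)
G(U, K) = 51 + U (G(U, K) = -2 + (53 + U) = 51 + U)
G(I(10), -174) - 22286 = (51 + 8) - 22286 = 59 - 22286 = -22227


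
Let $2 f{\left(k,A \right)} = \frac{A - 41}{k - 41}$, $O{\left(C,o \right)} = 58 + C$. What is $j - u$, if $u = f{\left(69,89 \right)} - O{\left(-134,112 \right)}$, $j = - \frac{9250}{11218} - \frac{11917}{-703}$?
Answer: $- \frac{1676264780}{27601889} \approx -60.73$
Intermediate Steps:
$f{\left(k,A \right)} = \frac{-41 + A}{2 \left(-41 + k\right)}$ ($f{\left(k,A \right)} = \frac{\left(A - 41\right) \frac{1}{k - 41}}{2} = \frac{\left(-41 + A\right) \frac{1}{-41 + k}}{2} = \frac{\frac{1}{-41 + k} \left(-41 + A\right)}{2} = \frac{-41 + A}{2 \left(-41 + k\right)}$)
$j = \frac{63591078}{3943127}$ ($j = \left(-9250\right) \frac{1}{11218} - - \frac{11917}{703} = - \frac{4625}{5609} + \frac{11917}{703} = \frac{63591078}{3943127} \approx 16.127$)
$u = \frac{538}{7}$ ($u = \frac{-41 + 89}{2 \left(-41 + 69\right)} - \left(58 - 134\right) = \frac{1}{2} \cdot \frac{1}{28} \cdot 48 - -76 = \frac{1}{2} \cdot \frac{1}{28} \cdot 48 + 76 = \frac{6}{7} + 76 = \frac{538}{7} \approx 76.857$)
$j - u = \frac{63591078}{3943127} - \frac{538}{7} = - \frac{1676264780}{27601889}$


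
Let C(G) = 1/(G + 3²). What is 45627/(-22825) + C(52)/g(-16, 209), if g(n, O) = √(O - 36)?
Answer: -45627/22825 + √173/10553 ≈ -1.9977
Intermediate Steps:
g(n, O) = √(-36 + O)
C(G) = 1/(9 + G) (C(G) = 1/(G + 9) = 1/(9 + G))
45627/(-22825) + C(52)/g(-16, 209) = 45627/(-22825) + 1/((9 + 52)*(√(-36 + 209))) = 45627*(-1/22825) + 1/(61*(√173)) = -45627/22825 + (√173/173)/61 = -45627/22825 + √173/10553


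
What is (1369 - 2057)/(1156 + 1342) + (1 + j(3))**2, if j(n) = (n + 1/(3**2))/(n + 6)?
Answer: 12582385/8194689 ≈ 1.5354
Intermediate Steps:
j(n) = (1/9 + n)/(6 + n) (j(n) = (n + 1/9)/(6 + n) = (1/9 + n)/(6 + n))
(1369 - 2057)/(1156 + 1342) + (1 + j(3))**2 = (1369 - 2057)/(1156 + 1342) + (1 + (1/9 + 3)/(6 + 3))**2 = -688/2498 + (1 + (28/9)/9)**2 = -688*1/2498 + (1 + (1/9)*(28/9))**2 = -344/1249 + (1 + 28/81)**2 = -344/1249 + (109/81)**2 = -344/1249 + 11881/6561 = 12582385/8194689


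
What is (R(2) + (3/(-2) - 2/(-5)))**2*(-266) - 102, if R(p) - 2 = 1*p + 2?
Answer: -324433/50 ≈ -6488.7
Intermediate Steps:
R(p) = 4 + p (R(p) = 2 + (1*p + 2) = 2 + (p + 2) = 2 + (2 + p) = 4 + p)
(R(2) + (3/(-2) - 2/(-5)))**2*(-266) - 102 = ((4 + 2) + (3/(-2) - 2/(-5)))**2*(-266) - 102 = (6 + (3*(-1/2) - 2*(-1/5)))**2*(-266) - 102 = (6 + (-3/2 + 2/5))**2*(-266) - 102 = (6 - 11/10)**2*(-266) - 102 = (49/10)**2*(-266) - 102 = (2401/100)*(-266) - 102 = -319333/50 - 102 = -324433/50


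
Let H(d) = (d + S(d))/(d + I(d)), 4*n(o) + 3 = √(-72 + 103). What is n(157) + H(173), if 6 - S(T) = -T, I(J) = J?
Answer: 185/692 + √31/4 ≈ 1.6593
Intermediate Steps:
n(o) = -¾ + √31/4 (n(o) = -¾ + √(-72 + 103)/4 = -¾ + √31/4)
S(T) = 6 + T (S(T) = 6 - (-1)*T = 6 + T)
H(d) = (6 + 2*d)/(2*d) (H(d) = (d + (6 + d))/(d + d) = (6 + 2*d)/((2*d)) = (6 + 2*d)*(1/(2*d)) = (6 + 2*d)/(2*d))
n(157) + H(173) = (-¾ + √31/4) + (3 + 173)/173 = (-¾ + √31/4) + (1/173)*176 = (-¾ + √31/4) + 176/173 = 185/692 + √31/4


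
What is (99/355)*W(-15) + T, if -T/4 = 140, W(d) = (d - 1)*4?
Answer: -205136/355 ≈ -577.85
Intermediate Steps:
W(d) = -4 + 4*d (W(d) = (-1 + d)*4 = -4 + 4*d)
T = -560 (T = -4*140 = -560)
(99/355)*W(-15) + T = (99/355)*(-4 + 4*(-15)) - 560 = (99*(1/355))*(-4 - 60) - 560 = (99/355)*(-64) - 560 = -6336/355 - 560 = -205136/355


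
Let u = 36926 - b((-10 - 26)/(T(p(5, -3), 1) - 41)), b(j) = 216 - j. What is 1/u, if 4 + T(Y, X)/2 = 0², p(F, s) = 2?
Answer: 49/1798826 ≈ 2.7240e-5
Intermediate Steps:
T(Y, X) = -8 (T(Y, X) = -8 + 2*0² = -8 + 2*0 = -8 + 0 = -8)
u = 1798826/49 (u = 36926 - (216 - (-10 - 26)/(-8 - 41)) = 36926 - (216 - (-36)/(-49)) = 36926 - (216 - (-36)*(-1)/49) = 36926 - (216 - 1*36/49) = 36926 - (216 - 36/49) = 36926 - 1*10548/49 = 36926 - 10548/49 = 1798826/49 ≈ 36711.)
1/u = 1/(1798826/49) = 49/1798826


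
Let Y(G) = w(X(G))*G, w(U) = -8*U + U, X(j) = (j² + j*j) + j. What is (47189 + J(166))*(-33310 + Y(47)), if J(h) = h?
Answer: -71141179725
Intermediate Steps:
X(j) = j + 2*j² (X(j) = (j² + j²) + j = 2*j² + j = j + 2*j²)
w(U) = -7*U
Y(G) = -7*G²*(1 + 2*G) (Y(G) = (-7*G*(1 + 2*G))*G = -7*G²*(1 + 2*G))
(47189 + J(166))*(-33310 + Y(47)) = (47189 + 166)*(-33310 + 47²*(-7 - 14*47)) = 47355*(-33310 + 2209*(-7 - 658)) = 47355*(-33310 + 2209*(-665)) = 47355*(-33310 - 1468985) = 47355*(-1502295) = -71141179725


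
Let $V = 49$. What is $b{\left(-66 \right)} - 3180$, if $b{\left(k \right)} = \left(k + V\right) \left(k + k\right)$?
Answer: $-936$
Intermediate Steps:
$b{\left(k \right)} = 2 k \left(49 + k\right)$ ($b{\left(k \right)} = \left(k + 49\right) \left(k + k\right) = \left(49 + k\right) 2 k = 2 k \left(49 + k\right)$)
$b{\left(-66 \right)} - 3180 = 2 \left(-66\right) \left(49 - 66\right) - 3180 = 2 \left(-66\right) \left(-17\right) - 3180 = 2244 - 3180 = -936$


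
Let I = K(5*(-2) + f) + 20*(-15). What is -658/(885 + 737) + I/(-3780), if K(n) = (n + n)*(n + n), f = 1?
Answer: -105257/255465 ≈ -0.41202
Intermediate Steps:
K(n) = 4*n² (K(n) = (2*n)*(2*n) = 4*n²)
I = 24 (I = 4*(5*(-2) + 1)² + 20*(-15) = 4*(-10 + 1)² - 300 = 4*(-9)² - 300 = 4*81 - 300 = 324 - 300 = 24)
-658/(885 + 737) + I/(-3780) = -658/(885 + 737) + 24/(-3780) = -658/1622 + 24*(-1/3780) = -658*1/1622 - 2/315 = -329/811 - 2/315 = -105257/255465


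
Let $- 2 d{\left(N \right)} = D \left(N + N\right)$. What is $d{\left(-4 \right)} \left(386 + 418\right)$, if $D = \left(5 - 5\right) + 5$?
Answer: $16080$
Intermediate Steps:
$D = 5$ ($D = \left(5 - 5\right) + 5 = 0 + 5 = 5$)
$d{\left(N \right)} = - 5 N$ ($d{\left(N \right)} = - \frac{5 \left(N + N\right)}{2} = - \frac{5 \cdot 2 N}{2} = - \frac{10 N}{2} = - 5 N$)
$d{\left(-4 \right)} \left(386 + 418\right) = \left(-5\right) \left(-4\right) \left(386 + 418\right) = 20 \cdot 804 = 16080$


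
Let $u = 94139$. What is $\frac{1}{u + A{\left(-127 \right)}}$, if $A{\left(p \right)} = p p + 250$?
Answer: $\frac{1}{110518} \approx 9.0483 \cdot 10^{-6}$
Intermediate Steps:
$A{\left(p \right)} = 250 + p^{2}$ ($A{\left(p \right)} = p^{2} + 250 = 250 + p^{2}$)
$\frac{1}{u + A{\left(-127 \right)}} = \frac{1}{94139 + \left(250 + \left(-127\right)^{2}\right)} = \frac{1}{94139 + \left(250 + 16129\right)} = \frac{1}{94139 + 16379} = \frac{1}{110518}$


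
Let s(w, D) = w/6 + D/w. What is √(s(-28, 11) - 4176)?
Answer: I*√7375389/42 ≈ 64.661*I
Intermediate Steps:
s(w, D) = w/6 + D/w (s(w, D) = w*(⅙) + D/w = w/6 + D/w)
√(s(-28, 11) - 4176) = √(((⅙)*(-28) + 11/(-28)) - 4176) = √((-14/3 + 11*(-1/28)) - 4176) = √((-14/3 - 11/28) - 4176) = √(-425/84 - 4176) = √(-351209/84) = I*√7375389/42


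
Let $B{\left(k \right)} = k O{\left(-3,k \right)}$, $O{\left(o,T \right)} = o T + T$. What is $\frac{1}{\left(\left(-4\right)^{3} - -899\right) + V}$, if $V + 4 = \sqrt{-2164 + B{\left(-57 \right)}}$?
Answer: $\frac{831}{699223} - \frac{i \sqrt{8662}}{699223} \approx 0.0011885 - 0.0001331 i$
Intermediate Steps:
$O{\left(o,T \right)} = T + T o$ ($O{\left(o,T \right)} = T o + T = T + T o$)
$B{\left(k \right)} = - 2 k^{2}$ ($B{\left(k \right)} = k k \left(1 - 3\right) = k k \left(-2\right) = k \left(- 2 k\right) = - 2 k^{2}$)
$V = -4 + i \sqrt{8662}$ ($V = -4 + \sqrt{-2164 - 2 \left(-57\right)^{2}} = -4 + \sqrt{-2164 - 6498} = -4 + \sqrt{-8662} = -4 + i \sqrt{8662} \approx -4.0 + 93.07 i$)
$\frac{1}{\left(\left(-4\right)^{3} - -899\right) + V} = \frac{1}{\left(\left(-4\right)^{3} - -899\right) - \left(4 - i \sqrt{8662}\right)} = \frac{1}{\left(-64 + 899\right) - \left(4 - i \sqrt{8662}\right)} = \frac{1}{835 - \left(4 - i \sqrt{8662}\right)} = \frac{1}{831 + i \sqrt{8662}}$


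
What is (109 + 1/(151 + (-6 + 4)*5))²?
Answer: 236236900/19881 ≈ 11883.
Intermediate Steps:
(109 + 1/(151 + (-6 + 4)*5))² = (109 + 1/(151 - 2*5))² = (109 + 1/(151 - 10))² = (109 + 1/141)² = (15370/141)² = 236236900/19881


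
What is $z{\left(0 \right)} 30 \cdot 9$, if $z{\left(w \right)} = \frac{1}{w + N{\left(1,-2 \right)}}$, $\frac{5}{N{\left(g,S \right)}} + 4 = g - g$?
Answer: $-216$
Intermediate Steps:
$N{\left(g,S \right)} = - \frac{5}{4}$ ($N{\left(g,S \right)} = \frac{5}{-4 + \left(g - g\right)} = \frac{5}{-4 + 0} = \frac{5}{-4} = 5 \left(- \frac{1}{4}\right) = - \frac{5}{4}$)
$z{\left(w \right)} = \frac{1}{- \frac{5}{4} + w}$ ($z{\left(w \right)} = \frac{1}{w - \frac{5}{4}} = \frac{1}{- \frac{5}{4} + w}$)
$z{\left(0 \right)} 30 \cdot 9 = \frac{4}{-5 + 4 \cdot 0} \cdot 30 \cdot 9 = \frac{4}{-5 + 0} \cdot 30 \cdot 9 = \frac{4}{-5} \cdot 30 \cdot 9 = 4 \left(- \frac{1}{5}\right) 30 \cdot 9 = \left(- \frac{4}{5}\right) 30 \cdot 9 = \left(-24\right) 9 = -216$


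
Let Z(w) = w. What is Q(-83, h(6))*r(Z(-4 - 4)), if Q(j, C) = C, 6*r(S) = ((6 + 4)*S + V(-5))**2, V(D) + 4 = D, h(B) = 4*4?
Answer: 63368/3 ≈ 21123.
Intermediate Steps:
h(B) = 16
V(D) = -4 + D
r(S) = (-9 + 10*S)**2/6 (r(S) = ((6 + 4)*S + (-4 - 5))**2/6 = (10*S - 9)**2/6 = (-9 + 10*S)**2/6)
Q(-83, h(6))*r(Z(-4 - 4)) = 16*((-9 + 10*(-4 - 4))**2/6) = 16*((-9 + 10*(-8))**2/6) = 16*((-9 - 80)**2/6) = 16*((1/6)*(-89)**2) = 16*((1/6)*7921) = 16*(7921/6) = 63368/3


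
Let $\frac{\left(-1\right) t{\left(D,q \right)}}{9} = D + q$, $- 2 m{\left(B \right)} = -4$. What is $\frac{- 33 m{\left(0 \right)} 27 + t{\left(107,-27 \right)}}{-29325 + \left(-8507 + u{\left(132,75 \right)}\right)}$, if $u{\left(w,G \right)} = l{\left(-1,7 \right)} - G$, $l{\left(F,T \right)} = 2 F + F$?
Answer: $\frac{1251}{18955} \approx 0.065998$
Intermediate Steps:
$m{\left(B \right)} = 2$ ($m{\left(B \right)} = \left(- \frac{1}{2}\right) \left(-4\right) = 2$)
$t{\left(D,q \right)} = - 9 D - 9 q$ ($t{\left(D,q \right)} = - 9 \left(D + q\right) = - 9 D - 9 q$)
$l{\left(F,T \right)} = 3 F$
$u{\left(w,G \right)} = -3 - G$ ($u{\left(w,G \right)} = 3 \left(-1\right) - G = -3 - G$)
$\frac{- 33 m{\left(0 \right)} 27 + t{\left(107,-27 \right)}}{-29325 + \left(-8507 + u{\left(132,75 \right)}\right)} = \frac{\left(-33\right) 2 \cdot 27 - 720}{-29325 - 8585} = \frac{\left(-66\right) 27 + \left(-963 + 243\right)}{-29325 - 8585} = \frac{-1782 - 720}{-29325 - 8585} = - \frac{2502}{-29325 - 8585} = - \frac{2502}{-37910} = \left(-2502\right) \left(- \frac{1}{37910}\right) = \frac{1251}{18955}$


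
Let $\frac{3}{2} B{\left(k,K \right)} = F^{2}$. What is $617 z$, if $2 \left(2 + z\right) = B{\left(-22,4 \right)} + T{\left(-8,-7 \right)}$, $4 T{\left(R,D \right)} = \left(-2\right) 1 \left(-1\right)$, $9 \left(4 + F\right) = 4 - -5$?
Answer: $\frac{3085}{4} \approx 771.25$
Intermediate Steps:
$F = -3$ ($F = -4 + \frac{4 - -5}{9} = -4 + \frac{4 + 5}{9} = -4 + \frac{1}{9} \cdot 9 = -4 + 1 = -3$)
$B{\left(k,K \right)} = 6$ ($B{\left(k,K \right)} = \frac{2 \left(-3\right)^{2}}{3} = \frac{2}{3} \cdot 9 = 6$)
$T{\left(R,D \right)} = \frac{1}{2}$ ($T{\left(R,D \right)} = \frac{\left(-2\right) 1 \left(-1\right)}{4} = \frac{\left(-2\right) \left(-1\right)}{4} = \frac{1}{4} \cdot 2 = \frac{1}{2}$)
$z = \frac{5}{4}$ ($z = -2 + \frac{6 + \frac{1}{2}}{2} = -2 + \frac{1}{2} \cdot \frac{13}{2} = -2 + \frac{13}{4} = \frac{5}{4} \approx 1.25$)
$617 z = 617 \cdot \frac{5}{4} = \frac{3085}{4}$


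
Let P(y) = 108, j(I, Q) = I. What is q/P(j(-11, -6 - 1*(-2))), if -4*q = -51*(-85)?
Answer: -1445/144 ≈ -10.035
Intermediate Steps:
q = -4335/4 (q = -(-51)*(-85)/4 = -¼*4335 = -4335/4 ≈ -1083.8)
q/P(j(-11, -6 - 1*(-2))) = -4335/4/108 = -4335/4*1/108 = -1445/144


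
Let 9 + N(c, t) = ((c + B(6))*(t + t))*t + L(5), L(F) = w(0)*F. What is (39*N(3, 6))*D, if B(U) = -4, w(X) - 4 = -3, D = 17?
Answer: -50388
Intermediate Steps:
w(X) = 1 (w(X) = 4 - 3 = 1)
L(F) = F (L(F) = 1*F = F)
N(c, t) = -4 + 2*t²*(-4 + c) (N(c, t) = -9 + (((c - 4)*(t + t))*t + 5) = -9 + (((-4 + c)*(2*t))*t + 5) = -9 + ((2*t*(-4 + c))*t + 5) = -9 + (2*t²*(-4 + c) + 5) = -9 + (5 + 2*t²*(-4 + c)) = -4 + 2*t²*(-4 + c))
(39*N(3, 6))*D = (39*(-4 - 8*6² + 2*3*6²))*17 = (39*(-4 - 8*36 + 2*3*36))*17 = (39*(-4 - 288 + 216))*17 = (39*(-76))*17 = -2964*17 = -50388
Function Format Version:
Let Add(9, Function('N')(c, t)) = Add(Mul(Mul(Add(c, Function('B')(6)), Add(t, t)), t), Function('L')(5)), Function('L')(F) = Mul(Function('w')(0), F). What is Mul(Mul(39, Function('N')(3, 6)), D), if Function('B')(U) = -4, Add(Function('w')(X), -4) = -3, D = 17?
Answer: -50388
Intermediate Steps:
Function('w')(X) = 1 (Function('w')(X) = Add(4, -3) = 1)
Function('L')(F) = F (Function('L')(F) = Mul(1, F) = F)
Function('N')(c, t) = Add(-4, Mul(2, Pow(t, 2), Add(-4, c))) (Function('N')(c, t) = Add(-9, Add(Mul(Mul(Add(c, -4), Add(t, t)), t), 5)) = Add(-9, Add(Mul(Mul(Add(-4, c), Mul(2, t)), t), 5)) = Add(-9, Add(Mul(Mul(2, t, Add(-4, c)), t), 5)) = Add(-9, Add(Mul(2, Pow(t, 2), Add(-4, c)), 5)) = Add(-9, Add(5, Mul(2, Pow(t, 2), Add(-4, c)))) = Add(-4, Mul(2, Pow(t, 2), Add(-4, c))))
Mul(Mul(39, Function('N')(3, 6)), D) = Mul(Mul(39, Add(-4, Mul(-8, Pow(6, 2)), Mul(2, 3, Pow(6, 2)))), 17) = Mul(Mul(39, Add(-4, Mul(-8, 36), Mul(2, 3, 36))), 17) = Mul(Mul(39, Add(-4, -288, 216)), 17) = Mul(Mul(39, -76), 17) = Mul(-2964, 17) = -50388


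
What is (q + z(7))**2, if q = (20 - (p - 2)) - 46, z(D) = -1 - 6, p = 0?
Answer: 961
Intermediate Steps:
z(D) = -7
q = -24 (q = (20 - (0 - 2)) - 46 = (20 - 1*(-2)) - 46 = (20 + 2) - 46 = 22 - 46 = -24)
(q + z(7))**2 = (-24 - 7)**2 = (-31)**2 = 961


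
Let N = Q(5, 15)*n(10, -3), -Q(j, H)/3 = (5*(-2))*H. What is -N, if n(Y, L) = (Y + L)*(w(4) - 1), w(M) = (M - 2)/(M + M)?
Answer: 4725/2 ≈ 2362.5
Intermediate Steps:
Q(j, H) = 30*H (Q(j, H) = -3*5*(-2)*H = -(-30)*H = 30*H)
w(M) = (-2 + M)/(2*M) (w(M) = (-2 + M)/((2*M)) = (-2 + M)*(1/(2*M)) = (-2 + M)/(2*M))
n(Y, L) = -3*L/4 - 3*Y/4 (n(Y, L) = (Y + L)*((1/2)*(-2 + 4)/4 - 1) = (L + Y)*((1/2)*(1/4)*2 - 1) = (L + Y)*(1/4 - 1) = (L + Y)*(-3/4) = -3*L/4 - 3*Y/4)
N = -4725/2 (N = (30*15)*(-3/4*(-3) - 3/4*10) = 450*(9/4 - 15/2) = 450*(-21/4) = -4725/2 ≈ -2362.5)
-N = -1*(-4725/2) = 4725/2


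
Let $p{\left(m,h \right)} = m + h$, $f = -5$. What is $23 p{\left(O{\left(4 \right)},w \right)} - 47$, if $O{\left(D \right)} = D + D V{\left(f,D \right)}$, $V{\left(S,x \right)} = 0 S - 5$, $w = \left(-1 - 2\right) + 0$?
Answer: $-484$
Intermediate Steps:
$w = -3$ ($w = -3 + 0 = -3$)
$V{\left(S,x \right)} = -5$ ($V{\left(S,x \right)} = 0 - 5 = -5$)
$O{\left(D \right)} = - 4 D$ ($O{\left(D \right)} = D + D \left(-5\right) = D - 5 D = - 4 D$)
$p{\left(m,h \right)} = h + m$
$23 p{\left(O{\left(4 \right)},w \right)} - 47 = 23 \left(-3 - 16\right) - 47 = 23 \left(-19\right) - 47 = -437 - 47 = -484$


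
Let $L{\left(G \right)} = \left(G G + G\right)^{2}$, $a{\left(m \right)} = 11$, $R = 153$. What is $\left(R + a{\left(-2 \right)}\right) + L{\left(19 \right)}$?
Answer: $144564$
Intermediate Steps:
$L{\left(G \right)} = \left(G + G^{2}\right)^{2}$ ($L{\left(G \right)} = \left(G^{2} + G\right)^{2} = \left(G + G^{2}\right)^{2}$)
$\left(R + a{\left(-2 \right)}\right) + L{\left(19 \right)} = \left(153 + 11\right) + 19^{2} \left(1 + 19\right)^{2} = 164 + 361 \cdot 20^{2} = 164 + 361 \cdot 400 = 164 + 144400 = 144564$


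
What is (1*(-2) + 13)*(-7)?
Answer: -77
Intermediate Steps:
(1*(-2) + 13)*(-7) = (-2 + 13)*(-7) = 11*(-7) = -77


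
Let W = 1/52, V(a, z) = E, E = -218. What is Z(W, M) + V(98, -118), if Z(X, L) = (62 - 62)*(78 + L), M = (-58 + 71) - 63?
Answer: -218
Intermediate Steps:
V(a, z) = -218
M = -50 (M = 13 - 63 = -50)
W = 1/52 ≈ 0.019231
Z(X, L) = 0 (Z(X, L) = 0*(78 + L) = 0)
Z(W, M) + V(98, -118) = 0 - 218 = -218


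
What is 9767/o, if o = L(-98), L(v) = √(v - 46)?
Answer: -9767*I/12 ≈ -813.92*I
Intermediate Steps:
L(v) = √(-46 + v)
o = 12*I (o = √(-46 - 98) = √(-144) = 12*I ≈ 12.0*I)
9767/o = 9767/((12*I)) = 9767*(-I/12) = -9767*I/12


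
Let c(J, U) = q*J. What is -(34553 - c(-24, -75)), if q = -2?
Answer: -34505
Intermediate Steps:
c(J, U) = -2*J
-(34553 - c(-24, -75)) = -(34553 - (-2)*(-24)) = -(34553 - 1*48) = -(34553 - 48) = -1*34505 = -34505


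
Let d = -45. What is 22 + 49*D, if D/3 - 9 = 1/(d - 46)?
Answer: 17464/13 ≈ 1343.4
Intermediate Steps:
D = 2454/91 (D = 27 + 3/(-45 - 46) = 27 + 3/(-91) = 27 + 3*(-1/91) = 27 - 3/91 = 2454/91 ≈ 26.967)
22 + 49*D = 22 + 49*(2454/91) = 22 + 17178/13 = 17464/13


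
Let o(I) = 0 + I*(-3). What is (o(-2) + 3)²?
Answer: 81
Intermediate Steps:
o(I) = -3*I (o(I) = 0 - 3*I = -3*I)
(o(-2) + 3)² = (-3*(-2) + 3)² = (6 + 3)² = 9² = 81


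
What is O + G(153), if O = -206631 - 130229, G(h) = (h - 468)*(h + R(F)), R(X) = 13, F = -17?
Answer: -389150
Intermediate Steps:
G(h) = (-468 + h)*(13 + h) (G(h) = (h - 468)*(h + 13) = (-468 + h)*(13 + h))
O = -336860
O + G(153) = -336860 + (-6084 + 153² - 455*153) = -336860 + (-6084 + 23409 - 69615) = -336860 - 52290 = -389150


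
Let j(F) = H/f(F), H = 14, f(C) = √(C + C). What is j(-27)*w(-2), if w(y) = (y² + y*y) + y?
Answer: -14*I*√6/3 ≈ -11.431*I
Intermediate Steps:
f(C) = √2*√C (f(C) = √(2*C) = √2*√C)
w(y) = y + 2*y² (w(y) = (y² + y²) + y = 2*y² + y = y + 2*y²)
j(F) = 7*√2/√F (j(F) = 14/((√2*√F)) = 14*(√2/(2*√F)) = 7*√2/√F)
j(-27)*w(-2) = (7*√2/√(-27))*(-2*(1 + 2*(-2))) = (7*√2*(-I*√3/9))*(-2*(1 - 4)) = (-7*I*√6/9)*(-2*(-3)) = -7*I*√6/9*6 = -14*I*√6/3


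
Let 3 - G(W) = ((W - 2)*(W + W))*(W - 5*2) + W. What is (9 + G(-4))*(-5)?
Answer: -3440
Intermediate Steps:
G(W) = 3 - W - 2*W*(-10 + W)*(-2 + W) (G(W) = 3 - (((W - 2)*(W + W))*(W - 5*2) + W) = 3 - (((-2 + W)*(2*W))*(W - 10) + W) = 3 - ((2*W*(-2 + W))*(-10 + W) + W) = 3 - (2*W*(-10 + W)*(-2 + W) + W) = 3 - (W + 2*W*(-10 + W)*(-2 + W)) = 3 + (-W - 2*W*(-10 + W)*(-2 + W)) = 3 - W - 2*W*(-10 + W)*(-2 + W))
(9 + G(-4))*(-5) = (9 + (3 - 41*(-4) - 2*(-4)³ + 24*(-4)²))*(-5) = (9 + (3 + 164 - 2*(-64) + 24*16))*(-5) = (9 + (3 + 164 + 128 + 384))*(-5) = (9 + 679)*(-5) = 688*(-5) = -3440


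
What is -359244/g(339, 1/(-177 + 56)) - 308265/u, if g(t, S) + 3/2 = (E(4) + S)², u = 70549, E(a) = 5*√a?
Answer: -247673189328309/67713847337 ≈ -3657.6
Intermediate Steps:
g(t, S) = -3/2 + (10 + S)² (g(t, S) = -3/2 + (5*√4 + S)² = -3/2 + (5*2 + S)² = -3/2 + (10 + S)²)
-359244/g(339, 1/(-177 + 56)) - 308265/u = -359244/(-3/2 + (10 + 1/(-177 + 56))²) - 308265/70549 = -359244/(-3/2 + (10 + 1/(-121))²) - 308265*1/70549 = -359244/(-3/2 + (10 - 1/121)²) - 308265/70549 = -359244/(-3/2 + (1209/121)²) - 308265/70549 = -359244/(-3/2 + 1461681/14641) - 308265/70549 = -359244/2879439/29282 - 308265/70549 = -359244*29282/2879439 - 308265/70549 = -3506460936/959813 - 308265/70549 = -247673189328309/67713847337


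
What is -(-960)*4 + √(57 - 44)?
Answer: 3840 + √13 ≈ 3843.6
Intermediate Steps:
-(-960)*4 + √(57 - 44) = -64*(-60) + √13 = 3840 + √13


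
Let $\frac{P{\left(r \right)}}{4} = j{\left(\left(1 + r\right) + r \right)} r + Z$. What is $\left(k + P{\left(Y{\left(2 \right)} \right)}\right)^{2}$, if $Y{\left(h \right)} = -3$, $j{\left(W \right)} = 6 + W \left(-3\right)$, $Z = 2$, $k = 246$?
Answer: $4$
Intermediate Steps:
$j{\left(W \right)} = 6 - 3 W$
$P{\left(r \right)} = 8 + 4 r \left(3 - 6 r\right)$ ($P{\left(r \right)} = 4 \left(\left(6 - 3 \left(\left(1 + r\right) + r\right)\right) r + 2\right) = 4 \left(\left(6 - 3 \left(1 + 2 r\right)\right) r + 2\right) = 4 \left(\left(6 - \left(3 + 6 r\right)\right) r + 2\right) = 4 \left(\left(3 - 6 r\right) r + 2\right) = 4 \left(r \left(3 - 6 r\right) + 2\right) = 4 \left(2 + r \left(3 - 6 r\right)\right) = 8 + 4 r \left(3 - 6 r\right)$)
$\left(k + P{\left(Y{\left(2 \right)} \right)}\right)^{2} = \left(246 + \left(8 - 24 \left(-3\right)^{2} + 12 \left(-3\right)\right)\right)^{2} = \left(246 - 244\right)^{2} = 2^{2} = 4$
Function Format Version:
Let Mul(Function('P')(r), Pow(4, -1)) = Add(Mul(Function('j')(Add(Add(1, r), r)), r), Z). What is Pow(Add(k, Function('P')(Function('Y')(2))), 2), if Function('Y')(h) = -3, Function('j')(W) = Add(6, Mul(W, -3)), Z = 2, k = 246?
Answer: 4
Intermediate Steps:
Function('j')(W) = Add(6, Mul(-3, W))
Function('P')(r) = Add(8, Mul(4, r, Add(3, Mul(-6, r)))) (Function('P')(r) = Mul(4, Add(Mul(Add(6, Mul(-3, Add(Add(1, r), r))), r), 2)) = Mul(4, Add(Mul(Add(6, Mul(-3, Add(1, Mul(2, r)))), r), 2)) = Mul(4, Add(Mul(Add(6, Add(-3, Mul(-6, r))), r), 2)) = Mul(4, Add(Mul(Add(3, Mul(-6, r)), r), 2)) = Mul(4, Add(Mul(r, Add(3, Mul(-6, r))), 2)) = Mul(4, Add(2, Mul(r, Add(3, Mul(-6, r))))) = Add(8, Mul(4, r, Add(3, Mul(-6, r)))))
Pow(Add(k, Function('P')(Function('Y')(2))), 2) = Pow(Add(246, Add(8, Mul(-24, Pow(-3, 2)), Mul(12, -3))), 2) = Pow(Add(246, Add(8, Mul(-24, 9), -36)), 2) = Pow(Add(246, Add(8, -216, -36)), 2) = Pow(Add(246, -244), 2) = Pow(2, 2) = 4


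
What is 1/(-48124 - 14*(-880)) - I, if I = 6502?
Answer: -232797609/35804 ≈ -6502.0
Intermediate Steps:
1/(-48124 - 14*(-880)) - I = 1/(-48124 - 14*(-880)) - 1*6502 = 1/(-48124 + 12320) - 6502 = 1/(-35804) - 6502 = -1/35804 - 6502 = -232797609/35804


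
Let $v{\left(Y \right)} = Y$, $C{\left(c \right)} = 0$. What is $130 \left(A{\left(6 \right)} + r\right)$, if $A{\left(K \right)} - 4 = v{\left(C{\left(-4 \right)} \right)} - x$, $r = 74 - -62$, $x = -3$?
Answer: $18590$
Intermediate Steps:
$r = 136$ ($r = 74 + 62 = 136$)
$A{\left(K \right)} = 7$ ($A{\left(K \right)} = 4 + \left(0 - -3\right) = 4 + \left(0 + 3\right) = 4 + 3 = 7$)
$130 \left(A{\left(6 \right)} + r\right) = 130 \left(7 + 136\right) = 130 \cdot 143 = 18590$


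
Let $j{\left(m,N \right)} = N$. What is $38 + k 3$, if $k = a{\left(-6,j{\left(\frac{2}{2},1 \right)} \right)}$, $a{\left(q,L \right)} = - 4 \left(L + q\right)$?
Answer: $98$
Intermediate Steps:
$a{\left(q,L \right)} = - 4 L - 4 q$
$k = 20$ ($k = \left(-4\right) 1 - -24 = -4 + 24 = 20$)
$38 + k 3 = 38 + 20 \cdot 3 = 38 + 60 = 98$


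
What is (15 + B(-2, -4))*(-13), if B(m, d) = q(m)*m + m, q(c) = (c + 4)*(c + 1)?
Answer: -221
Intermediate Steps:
q(c) = (1 + c)*(4 + c) (q(c) = (4 + c)*(1 + c) = (1 + c)*(4 + c))
B(m, d) = m + m*(4 + m² + 5*m) (B(m, d) = (4 + m² + 5*m)*m + m = m*(4 + m² + 5*m) + m = m + m*(4 + m² + 5*m))
(15 + B(-2, -4))*(-13) = (15 - 2*(5 + (-2)² + 5*(-2)))*(-13) = (15 - 2*(5 + 4 - 10))*(-13) = (15 - 2*(-1))*(-13) = (15 + 2)*(-13) = 17*(-13) = -221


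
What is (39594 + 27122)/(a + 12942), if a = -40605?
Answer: -66716/27663 ≈ -2.4117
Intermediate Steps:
(39594 + 27122)/(a + 12942) = (39594 + 27122)/(-40605 + 12942) = 66716/(-27663) = 66716*(-1/27663) = -66716/27663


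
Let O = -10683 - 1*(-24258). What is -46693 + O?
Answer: -33118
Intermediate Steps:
O = 13575 (O = -10683 + 24258 = 13575)
-46693 + O = -46693 + 13575 = -33118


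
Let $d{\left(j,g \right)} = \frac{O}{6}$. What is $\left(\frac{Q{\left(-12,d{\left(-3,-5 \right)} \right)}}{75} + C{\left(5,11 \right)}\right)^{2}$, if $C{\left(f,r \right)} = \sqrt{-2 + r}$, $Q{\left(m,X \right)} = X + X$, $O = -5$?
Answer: $\frac{17956}{2025} \approx 8.8672$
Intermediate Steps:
$d{\left(j,g \right)} = - \frac{5}{6}$
$Q{\left(m,X \right)} = 2 X$
$\left(\frac{Q{\left(-12,d{\left(-3,-5 \right)} \right)}}{75} + C{\left(5,11 \right)}\right)^{2} = \left(\frac{2 \left(- \frac{5}{6}\right)}{75} + \sqrt{-2 + 11}\right)^{2} = \left(\left(- \frac{5}{3}\right) \frac{1}{75} + \sqrt{9}\right)^{2} = \left(- \frac{1}{45} + 3\right)^{2} = \left(\frac{134}{45}\right)^{2} = \frac{17956}{2025}$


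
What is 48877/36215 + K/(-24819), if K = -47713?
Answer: 2941004558/898820085 ≈ 3.2721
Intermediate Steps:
48877/36215 + K/(-24819) = 48877/36215 - 47713/(-24819) = 48877*(1/36215) - 47713*(-1/24819) = 48877/36215 + 47713/24819 = 2941004558/898820085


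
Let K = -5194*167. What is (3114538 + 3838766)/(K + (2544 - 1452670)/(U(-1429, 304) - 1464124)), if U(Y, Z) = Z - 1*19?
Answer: -2544629393514/317432392699 ≈ -8.0163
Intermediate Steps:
K = -867398
U(Y, Z) = -19 + Z (U(Y, Z) = Z - 19 = -19 + Z)
(3114538 + 3838766)/(K + (2544 - 1452670)/(U(-1429, 304) - 1464124)) = (3114538 + 3838766)/(-867398 + (2544 - 1452670)/((-19 + 304) - 1464124)) = 6953304/(-867398 - 1450126/(285 - 1464124)) = 6953304/(-867398 - 1450126/(-1463839)) = 6953304/(-867398 - 1450126*(-1/1463839)) = 6953304/(-867398 + 1450126/1463839) = 6953304/(-1269729570796/1463839) = 6953304*(-1463839/1269729570796) = -2544629393514/317432392699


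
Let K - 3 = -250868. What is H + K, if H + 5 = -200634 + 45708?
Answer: -405796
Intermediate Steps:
K = -250865 (K = 3 - 250868 = -250865)
H = -154931 (H = -5 + (-200634 + 45708) = -5 - 154926 = -154931)
H + K = -154931 - 250865 = -405796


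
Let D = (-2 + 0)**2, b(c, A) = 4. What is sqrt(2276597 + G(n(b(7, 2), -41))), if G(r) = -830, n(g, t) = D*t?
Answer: 3*sqrt(252863) ≈ 1508.6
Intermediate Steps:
D = 4 (D = (-2)**2 = 4)
n(g, t) = 4*t
sqrt(2276597 + G(n(b(7, 2), -41))) = sqrt(2276597 - 830) = sqrt(2275767) = 3*sqrt(252863)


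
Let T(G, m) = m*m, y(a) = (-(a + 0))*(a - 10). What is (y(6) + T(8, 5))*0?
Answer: 0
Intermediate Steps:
y(a) = -a*(-10 + a) (y(a) = (-a)*(-10 + a) = -a*(-10 + a))
T(G, m) = m**2
(y(6) + T(8, 5))*0 = (6*(10 - 1*6) + 5**2)*0 = (6*(10 - 6) + 25)*0 = (6*4 + 25)*0 = (24 + 25)*0 = 49*0 = 0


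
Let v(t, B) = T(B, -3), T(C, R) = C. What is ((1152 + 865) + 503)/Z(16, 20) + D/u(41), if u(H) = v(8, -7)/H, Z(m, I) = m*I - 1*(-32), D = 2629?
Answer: -4740511/308 ≈ -15391.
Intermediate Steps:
v(t, B) = B
Z(m, I) = 32 + I*m (Z(m, I) = I*m + 32 = 32 + I*m)
u(H) = -7/H
((1152 + 865) + 503)/Z(16, 20) + D/u(41) = ((1152 + 865) + 503)/(32 + 20*16) + 2629/((-7/41)) = (2017 + 503)/(32 + 320) + 2629/((-7*1/41)) = 2520/352 + 2629/(-7/41) = 2520*(1/352) + 2629*(-41/7) = 315/44 - 107789/7 = -4740511/308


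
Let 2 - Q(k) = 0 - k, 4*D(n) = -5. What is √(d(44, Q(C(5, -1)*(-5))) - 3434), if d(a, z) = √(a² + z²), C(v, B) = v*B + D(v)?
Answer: √(-13736 + √48665)/2 ≈ 58.128*I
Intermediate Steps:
D(n) = -5/4 (D(n) = (¼)*(-5) = -5/4)
C(v, B) = -5/4 + B*v (C(v, B) = v*B - 5/4 = B*v - 5/4 = -5/4 + B*v)
Q(k) = 2 + k (Q(k) = 2 - (0 - k) = 2 - (-1)*k = 2 + k)
√(d(44, Q(C(5, -1)*(-5))) - 3434) = √(√(44² + (2 + (-5/4 - 1*5)*(-5))²) - 3434) = √(√(1936 + (2 + (-5/4 - 5)*(-5))²) - 3434) = √(√(1936 + (2 - 25/4*(-5))²) - 3434) = √(√(1936 + (2 + 125/4)²) - 3434) = √(√(1936 + (133/4)²) - 3434) = √(√(1936 + 17689/16) - 3434) = √(√(48665/16) - 3434) = √(√48665/4 - 3434) = √(-3434 + √48665/4)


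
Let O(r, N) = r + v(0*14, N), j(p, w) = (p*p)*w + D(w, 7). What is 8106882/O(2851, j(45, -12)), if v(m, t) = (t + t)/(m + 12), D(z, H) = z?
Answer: -8106882/1201 ≈ -6750.1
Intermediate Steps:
v(m, t) = 2*t/(12 + m) (v(m, t) = (2*t)/(12 + m) = 2*t/(12 + m))
j(p, w) = w + w*p² (j(p, w) = (p*p)*w + w = p²*w + w = w*p² + w = w + w*p²)
O(r, N) = r + N/6 (O(r, N) = r + 2*N/(12 + 0*14) = r + 2*N/(12 + 0) = r + 2*N/12 = r + 2*N*(1/12) = r + N/6)
8106882/O(2851, j(45, -12)) = 8106882/(2851 + (-12*(1 + 45²))/6) = 8106882/(2851 + (-12*(1 + 2025))/6) = 8106882/(2851 + (-12*2026)/6) = 8106882/(2851 + (⅙)*(-24312)) = 8106882/(2851 - 4052) = 8106882/(-1201) = 8106882*(-1/1201) = -8106882/1201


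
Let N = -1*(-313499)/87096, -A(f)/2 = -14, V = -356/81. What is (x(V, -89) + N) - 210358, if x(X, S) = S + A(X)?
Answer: -18326339725/87096 ≈ -2.1042e+5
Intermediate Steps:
V = -356/81 (V = -356*1/81 = -356/81 ≈ -4.3951)
A(f) = 28 (A(f) = -2*(-14) = 28)
N = 313499/87096 (N = 313499*(1/87096) = 313499/87096 ≈ 3.5995)
x(X, S) = 28 + S (x(X, S) = S + 28 = 28 + S)
(x(V, -89) + N) - 210358 = ((28 - 89) + 313499/87096) - 210358 = (-61 + 313499/87096) - 210358 = -4999357/87096 - 210358 = -18326339725/87096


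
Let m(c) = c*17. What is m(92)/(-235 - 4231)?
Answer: -782/2233 ≈ -0.35020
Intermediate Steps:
m(c) = 17*c
m(92)/(-235 - 4231) = (17*92)/(-235 - 4231) = 1564/(-4466) = 1564*(-1/4466) = -782/2233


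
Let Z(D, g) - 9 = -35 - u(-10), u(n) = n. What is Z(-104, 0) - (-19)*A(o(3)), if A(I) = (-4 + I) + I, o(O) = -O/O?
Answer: -130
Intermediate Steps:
o(O) = -1 (o(O) = -1*1 = -1)
A(I) = -4 + 2*I
Z(D, g) = -16 (Z(D, g) = 9 + (-35 - 1*(-10)) = 9 + (-35 + 10) = 9 - 25 = -16)
Z(-104, 0) - (-19)*A(o(3)) = -16 - (-19)*(-4 + 2*(-1)) = -16 - (-19)*(-4 - 2) = -16 - (-19)*(-6) = -16 - 1*114 = -16 - 114 = -130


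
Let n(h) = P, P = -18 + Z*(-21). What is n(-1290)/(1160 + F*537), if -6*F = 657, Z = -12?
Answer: -468/115283 ≈ -0.0040596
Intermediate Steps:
P = 234 (P = -18 - 12*(-21) = -18 + 252 = 234)
F = -219/2 (F = -⅙*657 = -219/2 ≈ -109.50)
n(h) = 234
n(-1290)/(1160 + F*537) = 234/(1160 - 219/2*537) = 234/(1160 - 117603/2) = 234/(-115283/2) = 234*(-2/115283) = -468/115283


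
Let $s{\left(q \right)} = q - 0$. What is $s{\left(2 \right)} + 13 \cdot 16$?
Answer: $210$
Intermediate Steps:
$s{\left(q \right)} = q$ ($s{\left(q \right)} = q + 0 = q$)
$s{\left(2 \right)} + 13 \cdot 16 = 2 + 13 \cdot 16 = 2 + 208 = 210$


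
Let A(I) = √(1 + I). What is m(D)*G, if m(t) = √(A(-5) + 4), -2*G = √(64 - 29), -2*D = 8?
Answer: -√(140 + 70*I)/2 ≈ -6.0882 - 1.4372*I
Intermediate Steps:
D = -4 (D = -½*8 = -4)
G = -√35/2 (G = -√(64 - 29)/2 = -√35/2 ≈ -2.9580)
m(t) = √(4 + 2*I) (m(t) = √(√(1 - 5) + 4) = √(√(-4) + 4) = √(2*I + 4) = √(4 + 2*I))
m(D)*G = √(4 + 2*I)*(-√35/2) = -√35*√(4 + 2*I)/2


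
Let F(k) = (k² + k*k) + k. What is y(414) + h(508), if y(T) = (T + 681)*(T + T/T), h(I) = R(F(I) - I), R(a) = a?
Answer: 970553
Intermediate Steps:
F(k) = k + 2*k² (F(k) = (k² + k²) + k = 2*k² + k = k + 2*k²)
h(I) = -I + I*(1 + 2*I) (h(I) = I*(1 + 2*I) - I = -I + I*(1 + 2*I))
y(T) = (1 + T)*(681 + T) (y(T) = (681 + T)*(T + 1) = (681 + T)*(1 + T) = (1 + T)*(681 + T))
y(414) + h(508) = (681 + 414² + 682*414) + 2*508² = (681 + 171396 + 282348) + 2*258064 = 454425 + 516128 = 970553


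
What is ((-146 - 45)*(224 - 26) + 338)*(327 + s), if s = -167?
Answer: -5996800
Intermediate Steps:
((-146 - 45)*(224 - 26) + 338)*(327 + s) = ((-146 - 45)*(224 - 26) + 338)*(327 - 167) = (-191*198 + 338)*160 = (-37818 + 338)*160 = -37480*160 = -5996800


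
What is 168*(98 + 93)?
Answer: 32088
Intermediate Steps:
168*(98 + 93) = 168*191 = 32088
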